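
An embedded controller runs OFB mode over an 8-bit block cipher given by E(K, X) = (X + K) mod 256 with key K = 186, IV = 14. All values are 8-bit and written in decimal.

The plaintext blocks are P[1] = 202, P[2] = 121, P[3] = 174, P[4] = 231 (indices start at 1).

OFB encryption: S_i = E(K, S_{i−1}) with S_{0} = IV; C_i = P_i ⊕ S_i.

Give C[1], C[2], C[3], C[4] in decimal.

C[1]: S = E(K, 14) = 200; 202 ⊕ 200 = 2.
C[2]: S = E(K, 200) = 130; 121 ⊕ 130 = 251.
C[3]: S = E(K, 130) = 60; 174 ⊕ 60 = 146.
C[4]: S = E(K, 60) = 246; 231 ⊕ 246 = 17.

C[1] = 2, C[2] = 251, C[3] = 146, C[4] = 17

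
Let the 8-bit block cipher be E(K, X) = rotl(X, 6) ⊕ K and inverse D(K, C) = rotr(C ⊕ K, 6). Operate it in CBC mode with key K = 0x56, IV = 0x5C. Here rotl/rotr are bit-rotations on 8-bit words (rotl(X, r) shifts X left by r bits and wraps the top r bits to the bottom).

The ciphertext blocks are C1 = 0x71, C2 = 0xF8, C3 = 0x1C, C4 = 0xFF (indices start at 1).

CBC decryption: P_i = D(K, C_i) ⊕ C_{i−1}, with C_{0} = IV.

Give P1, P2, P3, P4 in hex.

P1: D(K, 0x71) = 0x9C; 0x9C ⊕ 0x5C = 0xC0.
P2: D(K, 0xF8) = 0xBA; 0xBA ⊕ 0x71 = 0xCB.
P3: D(K, 0x1C) = 0x29; 0x29 ⊕ 0xF8 = 0xD1.
P4: D(K, 0xFF) = 0xA6; 0xA6 ⊕ 0x1C = 0xBA.

P1 = 0xC0, P2 = 0xCB, P3 = 0xD1, P4 = 0xBA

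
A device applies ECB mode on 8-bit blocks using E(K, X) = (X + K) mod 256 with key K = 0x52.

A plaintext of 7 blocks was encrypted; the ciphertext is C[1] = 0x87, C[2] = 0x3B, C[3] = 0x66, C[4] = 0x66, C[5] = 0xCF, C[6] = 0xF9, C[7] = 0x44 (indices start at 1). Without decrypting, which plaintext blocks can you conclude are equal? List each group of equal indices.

P[3] = P[4]

ECB encrypts each block independently with the same key, so equal ciphertext blocks imply equal plaintext blocks.
C[3] = C[4] = 0x66, so P[3] = P[4].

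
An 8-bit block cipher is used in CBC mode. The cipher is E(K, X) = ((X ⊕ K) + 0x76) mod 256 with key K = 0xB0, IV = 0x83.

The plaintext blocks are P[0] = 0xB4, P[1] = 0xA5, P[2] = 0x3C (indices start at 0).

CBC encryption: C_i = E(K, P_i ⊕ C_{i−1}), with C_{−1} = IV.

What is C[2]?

C[2] = 0x48

C[0]: P[0] ⊕ 0x83 = 0x37; E(K, 0x37) = 0xFD.
C[1]: P[1] ⊕ 0xFD = 0x58; E(K, 0x58) = 0x5E.
C[2]: P[2] ⊕ 0x5E = 0x62; E(K, 0x62) = 0x48.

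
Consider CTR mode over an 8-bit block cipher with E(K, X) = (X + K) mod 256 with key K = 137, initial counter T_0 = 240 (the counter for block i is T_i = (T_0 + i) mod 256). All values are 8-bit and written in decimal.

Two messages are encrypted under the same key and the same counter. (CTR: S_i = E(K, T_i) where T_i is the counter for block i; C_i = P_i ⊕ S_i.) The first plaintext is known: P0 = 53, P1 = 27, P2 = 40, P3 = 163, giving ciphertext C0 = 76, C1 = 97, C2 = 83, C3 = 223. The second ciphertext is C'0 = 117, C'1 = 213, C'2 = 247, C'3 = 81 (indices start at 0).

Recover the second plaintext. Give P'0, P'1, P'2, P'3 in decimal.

In CTR with a reused counter, both messages share the same keystream S_i, so C_i ⊕ C'_i = P_i ⊕ P'_i and thus P'_i = P_i ⊕ C_i ⊕ C'_i.
P'0: 53 ⊕ 76 ⊕ 117 = 12.
P'1: 27 ⊕ 97 ⊕ 213 = 175.
P'2: 40 ⊕ 83 ⊕ 247 = 140.
P'3: 163 ⊕ 223 ⊕ 81 = 45.

P'0 = 12, P'1 = 175, P'2 = 140, P'3 = 45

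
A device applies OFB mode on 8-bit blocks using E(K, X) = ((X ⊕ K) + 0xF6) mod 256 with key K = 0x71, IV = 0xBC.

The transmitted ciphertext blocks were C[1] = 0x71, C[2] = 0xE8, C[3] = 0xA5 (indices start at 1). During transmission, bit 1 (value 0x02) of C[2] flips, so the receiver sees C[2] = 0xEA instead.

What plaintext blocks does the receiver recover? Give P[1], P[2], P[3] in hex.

OFB decryption: S_i = E(K, S_{i−1}) with S_{0} = IV; P_i = C_i ⊕ S_i.
Only C[2] changed, to 0xEA. In OFB, a change in C_i flips the same bit in P_i only; the keystream is unaffected. Decrypting the received ciphertext:
P[1]: S = E(K, 0xBC) = 0xC3; 0x71 ⊕ 0xC3 = 0xB2.
P[2]: S = E(K, 0xC3) = 0xA8; 0xEA ⊕ 0xA8 = 0x42.
P[3]: S = E(K, 0xA8) = 0xCF; 0xA5 ⊕ 0xCF = 0x6A.
Blocks that differ from the original plaintext: P[2].

P[1] = 0xB2, P[2] = 0x42, P[3] = 0x6A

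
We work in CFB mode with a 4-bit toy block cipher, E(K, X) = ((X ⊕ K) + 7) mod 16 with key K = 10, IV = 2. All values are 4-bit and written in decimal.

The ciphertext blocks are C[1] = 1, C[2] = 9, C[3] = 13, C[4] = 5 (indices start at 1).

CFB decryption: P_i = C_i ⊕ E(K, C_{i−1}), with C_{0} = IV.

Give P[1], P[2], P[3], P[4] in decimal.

P[1] = 14, P[2] = 11, P[3] = 7, P[4] = 11

P[1]: E(K, 2) = 15; 1 ⊕ 15 = 14.
P[2]: E(K, 1) = 2; 9 ⊕ 2 = 11.
P[3]: E(K, 9) = 10; 13 ⊕ 10 = 7.
P[4]: E(K, 13) = 14; 5 ⊕ 14 = 11.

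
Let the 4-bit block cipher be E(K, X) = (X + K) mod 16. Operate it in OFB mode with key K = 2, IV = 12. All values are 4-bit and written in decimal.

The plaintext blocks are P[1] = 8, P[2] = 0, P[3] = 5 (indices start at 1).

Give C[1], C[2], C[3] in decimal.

OFB encryption: S_i = E(K, S_{i−1}) with S_{0} = IV; C_i = P_i ⊕ S_i.
C[1]: S = E(K, 12) = 14; 8 ⊕ 14 = 6.
C[2]: S = E(K, 14) = 0; 0 ⊕ 0 = 0.
C[3]: S = E(K, 0) = 2; 5 ⊕ 2 = 7.

C[1] = 6, C[2] = 0, C[3] = 7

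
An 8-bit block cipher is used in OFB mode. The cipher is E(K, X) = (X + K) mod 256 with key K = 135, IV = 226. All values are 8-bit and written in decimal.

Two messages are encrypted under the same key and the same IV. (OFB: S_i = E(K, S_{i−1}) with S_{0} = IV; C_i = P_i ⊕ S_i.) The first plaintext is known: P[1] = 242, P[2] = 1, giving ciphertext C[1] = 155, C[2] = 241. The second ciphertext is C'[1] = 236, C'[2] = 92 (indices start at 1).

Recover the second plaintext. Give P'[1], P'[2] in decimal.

P'[1] = 133, P'[2] = 172

In OFB with a reused IV, both messages share the same keystream S_i, so C_i ⊕ C'_i = P_i ⊕ P'_i and thus P'_i = P_i ⊕ C_i ⊕ C'_i.
P'[1]: 242 ⊕ 155 ⊕ 236 = 133.
P'[2]: 1 ⊕ 241 ⊕ 92 = 172.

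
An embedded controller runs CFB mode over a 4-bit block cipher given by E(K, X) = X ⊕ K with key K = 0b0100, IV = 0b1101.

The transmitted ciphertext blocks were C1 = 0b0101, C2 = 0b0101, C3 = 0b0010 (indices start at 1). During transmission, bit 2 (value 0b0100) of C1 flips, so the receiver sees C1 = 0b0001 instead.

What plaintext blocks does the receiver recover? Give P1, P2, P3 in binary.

P1 = 0b1000, P2 = 0b0000, P3 = 0b0011

CFB decryption: P_i = C_i ⊕ E(K, C_{i−1}), with C_{0} = IV.
Only C1 changed, to 0b0001. In CFB, a change in C_i flips the same bit in P_i and garbles P_{i+1}. Decrypting the received ciphertext:
P1: E(K, 0b1101) = 0b1001; 0b0001 ⊕ 0b1001 = 0b1000.
P2: E(K, 0b0001) = 0b0101; 0b0101 ⊕ 0b0101 = 0b0000.
P3: E(K, 0b0101) = 0b0001; 0b0010 ⊕ 0b0001 = 0b0011.
Blocks that differ from the original plaintext: P1, P2.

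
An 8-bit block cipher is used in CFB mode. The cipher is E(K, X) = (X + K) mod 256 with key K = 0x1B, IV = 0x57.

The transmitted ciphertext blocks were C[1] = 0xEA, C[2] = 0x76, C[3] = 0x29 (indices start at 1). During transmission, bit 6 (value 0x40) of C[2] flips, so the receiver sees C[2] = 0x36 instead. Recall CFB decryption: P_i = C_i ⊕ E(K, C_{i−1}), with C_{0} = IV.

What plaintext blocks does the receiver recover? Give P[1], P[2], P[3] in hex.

Only C[2] changed, to 0x36. In CFB, a change in C_i flips the same bit in P_i and garbles P_{i+1}. Decrypting the received ciphertext:
P[1]: E(K, 0x57) = 0x72; 0xEA ⊕ 0x72 = 0x98.
P[2]: E(K, 0xEA) = 0x05; 0x36 ⊕ 0x05 = 0x33.
P[3]: E(K, 0x36) = 0x51; 0x29 ⊕ 0x51 = 0x78.
Blocks that differ from the original plaintext: P[2], P[3].

P[1] = 0x98, P[2] = 0x33, P[3] = 0x78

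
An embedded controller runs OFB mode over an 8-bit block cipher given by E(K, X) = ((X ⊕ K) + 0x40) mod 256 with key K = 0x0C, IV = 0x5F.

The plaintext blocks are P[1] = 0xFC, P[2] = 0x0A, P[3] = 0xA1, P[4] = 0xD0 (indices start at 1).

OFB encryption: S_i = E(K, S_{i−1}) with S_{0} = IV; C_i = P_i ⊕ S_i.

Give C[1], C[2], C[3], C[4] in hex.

C[1] = 0x6F, C[2] = 0xD5, C[3] = 0xB2, C[4] = 0x8F

C[1]: S = E(K, 0x5F) = 0x93; 0xFC ⊕ 0x93 = 0x6F.
C[2]: S = E(K, 0x93) = 0xDF; 0x0A ⊕ 0xDF = 0xD5.
C[3]: S = E(K, 0xDF) = 0x13; 0xA1 ⊕ 0x13 = 0xB2.
C[4]: S = E(K, 0x13) = 0x5F; 0xD0 ⊕ 0x5F = 0x8F.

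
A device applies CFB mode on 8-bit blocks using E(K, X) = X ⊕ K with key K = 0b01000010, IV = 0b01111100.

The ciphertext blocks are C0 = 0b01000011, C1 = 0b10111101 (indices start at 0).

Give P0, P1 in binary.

P0 = 0b01111101, P1 = 0b10111100

CFB decryption: P_i = C_i ⊕ E(K, C_{i−1}), with C_{−1} = IV.
P0: E(K, 0b01111100) = 0b00111110; 0b01000011 ⊕ 0b00111110 = 0b01111101.
P1: E(K, 0b01000011) = 0b00000001; 0b10111101 ⊕ 0b00000001 = 0b10111100.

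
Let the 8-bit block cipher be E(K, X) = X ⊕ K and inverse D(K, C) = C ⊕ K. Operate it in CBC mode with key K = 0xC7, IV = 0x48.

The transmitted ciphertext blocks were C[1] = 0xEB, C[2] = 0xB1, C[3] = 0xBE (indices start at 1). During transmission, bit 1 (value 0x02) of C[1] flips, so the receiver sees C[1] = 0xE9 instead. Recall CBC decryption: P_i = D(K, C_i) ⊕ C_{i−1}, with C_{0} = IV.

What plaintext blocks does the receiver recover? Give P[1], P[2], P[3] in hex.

P[1] = 0x66, P[2] = 0x9F, P[3] = 0xC8

Only C[1] changed, to 0xE9. In CBC, a change in C_i garbles P_i and flips the same bit in P_{i+1}. Decrypting the received ciphertext:
P[1]: D(K, 0xE9) = 0x2E; 0x2E ⊕ 0x48 = 0x66.
P[2]: D(K, 0xB1) = 0x76; 0x76 ⊕ 0xE9 = 0x9F.
P[3]: D(K, 0xBE) = 0x79; 0x79 ⊕ 0xB1 = 0xC8.
Blocks that differ from the original plaintext: P[1], P[2].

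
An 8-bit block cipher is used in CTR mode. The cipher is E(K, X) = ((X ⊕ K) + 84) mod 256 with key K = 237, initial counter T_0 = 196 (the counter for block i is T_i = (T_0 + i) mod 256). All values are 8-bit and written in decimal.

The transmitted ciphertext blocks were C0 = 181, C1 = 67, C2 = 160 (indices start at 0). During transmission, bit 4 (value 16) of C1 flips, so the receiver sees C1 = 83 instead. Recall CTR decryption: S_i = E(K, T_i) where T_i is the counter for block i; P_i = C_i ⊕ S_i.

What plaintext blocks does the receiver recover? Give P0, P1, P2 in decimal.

Only C1 changed, to 83. In CTR, a change in C_i flips the same bit in P_i only; the keystream is unaffected. Decrypting the received ciphertext:
P0: T = 196, S = E(K, T) = 125; 181 ⊕ 125 = 200.
P1: T = 197, S = E(K, T) = 124; 83 ⊕ 124 = 47.
P2: T = 198, S = E(K, T) = 127; 160 ⊕ 127 = 223.
Blocks that differ from the original plaintext: P1.

P0 = 200, P1 = 47, P2 = 223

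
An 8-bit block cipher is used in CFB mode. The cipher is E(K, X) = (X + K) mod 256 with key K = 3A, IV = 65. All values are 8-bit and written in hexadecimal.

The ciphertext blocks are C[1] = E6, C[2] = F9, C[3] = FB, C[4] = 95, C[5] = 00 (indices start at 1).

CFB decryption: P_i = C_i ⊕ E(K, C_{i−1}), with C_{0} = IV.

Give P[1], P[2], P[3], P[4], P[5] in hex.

P[1] = 79, P[2] = D9, P[3] = C8, P[4] = A0, P[5] = CF

P[1]: E(K, 65) = 9F; E6 ⊕ 9F = 79.
P[2]: E(K, E6) = 20; F9 ⊕ 20 = D9.
P[3]: E(K, F9) = 33; FB ⊕ 33 = C8.
P[4]: E(K, FB) = 35; 95 ⊕ 35 = A0.
P[5]: E(K, 95) = CF; 00 ⊕ CF = CF.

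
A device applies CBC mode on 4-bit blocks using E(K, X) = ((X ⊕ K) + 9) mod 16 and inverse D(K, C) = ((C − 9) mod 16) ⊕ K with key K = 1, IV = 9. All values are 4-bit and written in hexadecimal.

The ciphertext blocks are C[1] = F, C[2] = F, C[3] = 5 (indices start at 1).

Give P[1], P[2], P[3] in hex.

CBC decryption: P_i = D(K, C_i) ⊕ C_{i−1}, with C_{0} = IV.
P[1]: D(K, F) = 7; 7 ⊕ 9 = E.
P[2]: D(K, F) = 7; 7 ⊕ F = 8.
P[3]: D(K, 5) = D; D ⊕ F = 2.

P[1] = E, P[2] = 8, P[3] = 2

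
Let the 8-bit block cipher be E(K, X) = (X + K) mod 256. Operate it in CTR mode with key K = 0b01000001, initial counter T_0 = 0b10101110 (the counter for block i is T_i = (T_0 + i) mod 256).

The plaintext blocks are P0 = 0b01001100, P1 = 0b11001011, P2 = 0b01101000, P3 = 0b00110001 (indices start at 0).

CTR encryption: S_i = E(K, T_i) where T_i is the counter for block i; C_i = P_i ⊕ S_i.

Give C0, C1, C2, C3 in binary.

C0: T = 0b10101110, S = E(K, T) = 0b11101111; 0b01001100 ⊕ 0b11101111 = 0b10100011.
C1: T = 0b10101111, S = E(K, T) = 0b11110000; 0b11001011 ⊕ 0b11110000 = 0b00111011.
C2: T = 0b10110000, S = E(K, T) = 0b11110001; 0b01101000 ⊕ 0b11110001 = 0b10011001.
C3: T = 0b10110001, S = E(K, T) = 0b11110010; 0b00110001 ⊕ 0b11110010 = 0b11000011.

C0 = 0b10100011, C1 = 0b00111011, C2 = 0b10011001, C3 = 0b11000011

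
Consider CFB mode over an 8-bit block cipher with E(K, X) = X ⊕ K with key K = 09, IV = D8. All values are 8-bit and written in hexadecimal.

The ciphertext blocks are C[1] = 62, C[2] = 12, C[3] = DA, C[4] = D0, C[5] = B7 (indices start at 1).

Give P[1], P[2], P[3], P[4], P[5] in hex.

CFB decryption: P_i = C_i ⊕ E(K, C_{i−1}), with C_{0} = IV.
P[1]: E(K, D8) = D1; 62 ⊕ D1 = B3.
P[2]: E(K, 62) = 6B; 12 ⊕ 6B = 79.
P[3]: E(K, 12) = 1B; DA ⊕ 1B = C1.
P[4]: E(K, DA) = D3; D0 ⊕ D3 = 03.
P[5]: E(K, D0) = D9; B7 ⊕ D9 = 6E.

P[1] = B3, P[2] = 79, P[3] = C1, P[4] = 03, P[5] = 6E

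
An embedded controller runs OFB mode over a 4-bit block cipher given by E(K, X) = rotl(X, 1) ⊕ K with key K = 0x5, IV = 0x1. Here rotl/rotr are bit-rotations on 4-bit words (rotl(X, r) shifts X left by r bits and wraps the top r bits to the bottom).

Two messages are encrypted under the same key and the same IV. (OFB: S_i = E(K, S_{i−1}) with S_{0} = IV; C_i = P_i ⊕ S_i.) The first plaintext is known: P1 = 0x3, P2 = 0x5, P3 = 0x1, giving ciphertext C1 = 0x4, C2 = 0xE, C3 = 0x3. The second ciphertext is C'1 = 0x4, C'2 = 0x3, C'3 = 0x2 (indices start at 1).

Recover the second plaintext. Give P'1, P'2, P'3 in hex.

In OFB with a reused IV, both messages share the same keystream S_i, so C_i ⊕ C'_i = P_i ⊕ P'_i and thus P'_i = P_i ⊕ C_i ⊕ C'_i.
P'1: 0x3 ⊕ 0x4 ⊕ 0x4 = 0x3.
P'2: 0x5 ⊕ 0xE ⊕ 0x3 = 0x8.
P'3: 0x1 ⊕ 0x3 ⊕ 0x2 = 0x0.

P'1 = 0x3, P'2 = 0x8, P'3 = 0x0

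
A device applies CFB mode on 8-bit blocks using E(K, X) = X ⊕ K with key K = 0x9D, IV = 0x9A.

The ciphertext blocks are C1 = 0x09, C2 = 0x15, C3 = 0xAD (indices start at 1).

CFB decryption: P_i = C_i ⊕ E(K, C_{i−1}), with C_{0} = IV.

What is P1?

P1 = 0x0E

P1: E(K, 0x9A) = 0x07; 0x09 ⊕ 0x07 = 0x0E.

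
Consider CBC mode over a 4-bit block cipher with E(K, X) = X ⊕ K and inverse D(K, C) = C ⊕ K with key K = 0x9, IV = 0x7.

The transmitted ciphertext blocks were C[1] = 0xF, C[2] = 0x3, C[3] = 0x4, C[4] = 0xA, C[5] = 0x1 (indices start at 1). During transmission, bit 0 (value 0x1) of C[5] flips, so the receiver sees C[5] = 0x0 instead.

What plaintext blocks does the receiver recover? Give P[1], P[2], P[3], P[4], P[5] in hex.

CBC decryption: P_i = D(K, C_i) ⊕ C_{i−1}, with C_{0} = IV.
Only C[5] changed, to 0x0. In CBC, a change in C_i garbles P_i and flips the same bit in P_{i+1}. Decrypting the received ciphertext:
P[1]: D(K, 0xF) = 0x6; 0x6 ⊕ 0x7 = 0x1.
P[2]: D(K, 0x3) = 0xA; 0xA ⊕ 0xF = 0x5.
P[3]: D(K, 0x4) = 0xD; 0xD ⊕ 0x3 = 0xE.
P[4]: D(K, 0xA) = 0x3; 0x3 ⊕ 0x4 = 0x7.
P[5]: D(K, 0x0) = 0x9; 0x9 ⊕ 0xA = 0x3.
Blocks that differ from the original plaintext: P[5].

P[1] = 0x1, P[2] = 0x5, P[3] = 0xE, P[4] = 0x7, P[5] = 0x3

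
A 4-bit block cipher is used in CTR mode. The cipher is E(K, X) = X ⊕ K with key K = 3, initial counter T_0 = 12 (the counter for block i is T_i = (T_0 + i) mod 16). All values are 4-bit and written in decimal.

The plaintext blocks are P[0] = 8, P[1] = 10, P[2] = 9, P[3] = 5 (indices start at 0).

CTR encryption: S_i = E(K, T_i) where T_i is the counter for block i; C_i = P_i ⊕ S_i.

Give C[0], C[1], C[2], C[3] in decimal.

C[0] = 7, C[1] = 4, C[2] = 4, C[3] = 9

C[0]: T = 12, S = E(K, T) = 15; 8 ⊕ 15 = 7.
C[1]: T = 13, S = E(K, T) = 14; 10 ⊕ 14 = 4.
C[2]: T = 14, S = E(K, T) = 13; 9 ⊕ 13 = 4.
C[3]: T = 15, S = E(K, T) = 12; 5 ⊕ 12 = 9.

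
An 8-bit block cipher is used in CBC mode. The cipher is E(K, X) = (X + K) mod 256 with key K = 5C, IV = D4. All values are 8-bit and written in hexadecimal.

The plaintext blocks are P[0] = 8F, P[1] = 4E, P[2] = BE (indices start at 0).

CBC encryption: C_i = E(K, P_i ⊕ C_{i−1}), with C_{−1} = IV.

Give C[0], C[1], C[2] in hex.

C[0] = B7, C[1] = 55, C[2] = 47

C[0]: P[0] ⊕ D4 = 5B; E(K, 5B) = B7.
C[1]: P[1] ⊕ B7 = F9; E(K, F9) = 55.
C[2]: P[2] ⊕ 55 = EB; E(K, EB) = 47.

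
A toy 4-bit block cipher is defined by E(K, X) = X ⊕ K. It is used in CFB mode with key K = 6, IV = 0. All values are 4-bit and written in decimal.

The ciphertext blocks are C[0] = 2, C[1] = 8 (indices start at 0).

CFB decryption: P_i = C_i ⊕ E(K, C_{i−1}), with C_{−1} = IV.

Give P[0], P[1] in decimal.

P[0] = 4, P[1] = 12

P[0]: E(K, 0) = 6; 2 ⊕ 6 = 4.
P[1]: E(K, 2) = 4; 8 ⊕ 4 = 12.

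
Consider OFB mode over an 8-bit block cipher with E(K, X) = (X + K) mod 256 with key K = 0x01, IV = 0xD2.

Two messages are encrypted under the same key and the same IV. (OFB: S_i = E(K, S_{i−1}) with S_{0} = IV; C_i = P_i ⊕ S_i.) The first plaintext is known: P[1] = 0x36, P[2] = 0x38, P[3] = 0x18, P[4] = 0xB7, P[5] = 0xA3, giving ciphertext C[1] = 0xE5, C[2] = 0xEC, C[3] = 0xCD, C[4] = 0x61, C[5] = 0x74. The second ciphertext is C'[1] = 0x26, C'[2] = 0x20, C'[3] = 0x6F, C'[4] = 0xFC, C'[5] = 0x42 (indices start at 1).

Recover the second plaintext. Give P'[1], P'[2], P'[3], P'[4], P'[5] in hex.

P'[1] = 0xF5, P'[2] = 0xF4, P'[3] = 0xBA, P'[4] = 0x2A, P'[5] = 0x95

In OFB with a reused IV, both messages share the same keystream S_i, so C_i ⊕ C'_i = P_i ⊕ P'_i and thus P'_i = P_i ⊕ C_i ⊕ C'_i.
P'[1]: 0x36 ⊕ 0xE5 ⊕ 0x26 = 0xF5.
P'[2]: 0x38 ⊕ 0xEC ⊕ 0x20 = 0xF4.
P'[3]: 0x18 ⊕ 0xCD ⊕ 0x6F = 0xBA.
P'[4]: 0xB7 ⊕ 0x61 ⊕ 0xFC = 0x2A.
P'[5]: 0xA3 ⊕ 0x74 ⊕ 0x42 = 0x95.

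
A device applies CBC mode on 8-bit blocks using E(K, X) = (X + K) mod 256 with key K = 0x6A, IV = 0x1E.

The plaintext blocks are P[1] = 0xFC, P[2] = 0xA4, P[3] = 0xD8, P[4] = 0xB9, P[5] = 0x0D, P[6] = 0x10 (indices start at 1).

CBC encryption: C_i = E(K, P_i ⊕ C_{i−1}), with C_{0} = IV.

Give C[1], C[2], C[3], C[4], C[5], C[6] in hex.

C[1]: P[1] ⊕ 0x1E = 0xE2; E(K, 0xE2) = 0x4C.
C[2]: P[2] ⊕ 0x4C = 0xE8; E(K, 0xE8) = 0x52.
C[3]: P[3] ⊕ 0x52 = 0x8A; E(K, 0x8A) = 0xF4.
C[4]: P[4] ⊕ 0xF4 = 0x4D; E(K, 0x4D) = 0xB7.
C[5]: P[5] ⊕ 0xB7 = 0xBA; E(K, 0xBA) = 0x24.
C[6]: P[6] ⊕ 0x24 = 0x34; E(K, 0x34) = 0x9E.

C[1] = 0x4C, C[2] = 0x52, C[3] = 0xF4, C[4] = 0xB7, C[5] = 0x24, C[6] = 0x9E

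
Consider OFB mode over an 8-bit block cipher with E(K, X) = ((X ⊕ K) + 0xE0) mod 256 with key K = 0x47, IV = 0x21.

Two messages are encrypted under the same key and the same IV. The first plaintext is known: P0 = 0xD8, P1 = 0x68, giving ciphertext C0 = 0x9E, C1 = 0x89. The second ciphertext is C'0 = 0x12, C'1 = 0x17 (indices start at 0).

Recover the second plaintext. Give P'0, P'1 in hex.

P'0 = 0x54, P'1 = 0xF6

In OFB with a reused IV, both messages share the same keystream S_i, so C_i ⊕ C'_i = P_i ⊕ P'_i and thus P'_i = P_i ⊕ C_i ⊕ C'_i.
P'0: 0xD8 ⊕ 0x9E ⊕ 0x12 = 0x54.
P'1: 0x68 ⊕ 0x89 ⊕ 0x17 = 0xF6.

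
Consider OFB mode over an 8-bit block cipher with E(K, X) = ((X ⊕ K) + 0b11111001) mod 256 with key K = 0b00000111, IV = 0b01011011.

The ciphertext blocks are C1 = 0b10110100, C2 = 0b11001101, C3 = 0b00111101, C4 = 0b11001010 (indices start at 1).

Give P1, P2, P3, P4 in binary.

OFB decryption: S_i = E(K, S_{i−1}) with S_{0} = IV; P_i = C_i ⊕ S_i.
P1: S = E(K, 0b01011011) = 0b01010101; 0b10110100 ⊕ 0b01010101 = 0b11100001.
P2: S = E(K, 0b01010101) = 0b01001011; 0b11001101 ⊕ 0b01001011 = 0b10000110.
P3: S = E(K, 0b01001011) = 0b01000101; 0b00111101 ⊕ 0b01000101 = 0b01111000.
P4: S = E(K, 0b01000101) = 0b00111011; 0b11001010 ⊕ 0b00111011 = 0b11110001.

P1 = 0b11100001, P2 = 0b10000110, P3 = 0b01111000, P4 = 0b11110001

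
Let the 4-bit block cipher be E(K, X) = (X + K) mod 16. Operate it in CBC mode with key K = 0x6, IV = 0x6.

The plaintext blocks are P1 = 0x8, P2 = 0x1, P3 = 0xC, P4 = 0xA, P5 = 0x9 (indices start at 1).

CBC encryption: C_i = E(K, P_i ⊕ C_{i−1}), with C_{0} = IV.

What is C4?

C1: P1 ⊕ 0x6 = 0xE; E(K, 0xE) = 0x4.
C2: P2 ⊕ 0x4 = 0x5; E(K, 0x5) = 0xB.
C3: P3 ⊕ 0xB = 0x7; E(K, 0x7) = 0xD.
C4: P4 ⊕ 0xD = 0x7; E(K, 0x7) = 0xD.

C4 = 0xD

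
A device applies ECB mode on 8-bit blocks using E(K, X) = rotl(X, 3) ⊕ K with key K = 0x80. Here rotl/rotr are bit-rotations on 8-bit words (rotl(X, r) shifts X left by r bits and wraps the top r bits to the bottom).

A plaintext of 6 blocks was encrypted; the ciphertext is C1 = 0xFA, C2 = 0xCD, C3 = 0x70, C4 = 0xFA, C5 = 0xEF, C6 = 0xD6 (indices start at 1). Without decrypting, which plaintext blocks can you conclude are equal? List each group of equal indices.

ECB encrypts each block independently with the same key, so equal ciphertext blocks imply equal plaintext blocks.
C1 = C4 = 0xFA, so P1 = P4.

P1 = P4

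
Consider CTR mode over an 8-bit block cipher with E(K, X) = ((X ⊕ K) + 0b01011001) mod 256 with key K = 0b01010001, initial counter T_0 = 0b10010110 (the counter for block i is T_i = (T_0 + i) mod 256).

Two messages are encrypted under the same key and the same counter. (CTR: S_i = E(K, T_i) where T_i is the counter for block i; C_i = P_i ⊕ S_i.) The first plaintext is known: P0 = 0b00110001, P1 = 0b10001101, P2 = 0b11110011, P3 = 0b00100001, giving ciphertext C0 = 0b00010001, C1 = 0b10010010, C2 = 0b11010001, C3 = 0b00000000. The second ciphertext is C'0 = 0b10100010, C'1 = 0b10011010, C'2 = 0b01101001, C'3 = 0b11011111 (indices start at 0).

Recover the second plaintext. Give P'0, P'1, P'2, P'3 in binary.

P'0 = 0b10000010, P'1 = 0b10000101, P'2 = 0b01001011, P'3 = 0b11111110

In CTR with a reused counter, both messages share the same keystream S_i, so C_i ⊕ C'_i = P_i ⊕ P'_i and thus P'_i = P_i ⊕ C_i ⊕ C'_i.
P'0: 0b00110001 ⊕ 0b00010001 ⊕ 0b10100010 = 0b10000010.
P'1: 0b10001101 ⊕ 0b10010010 ⊕ 0b10011010 = 0b10000101.
P'2: 0b11110011 ⊕ 0b11010001 ⊕ 0b01101001 = 0b01001011.
P'3: 0b00100001 ⊕ 0b00000000 ⊕ 0b11011111 = 0b11111110.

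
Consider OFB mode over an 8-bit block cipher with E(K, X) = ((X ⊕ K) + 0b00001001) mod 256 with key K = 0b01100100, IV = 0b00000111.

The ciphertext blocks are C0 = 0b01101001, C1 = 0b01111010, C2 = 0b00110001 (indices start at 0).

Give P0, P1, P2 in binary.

P0 = 0b00000101, P1 = 0b01101011, P2 = 0b01001111

OFB decryption: S_i = E(K, S_{i−1}) with S_{−1} = IV; P_i = C_i ⊕ S_i.
P0: S = E(K, 0b00000111) = 0b01101100; 0b01101001 ⊕ 0b01101100 = 0b00000101.
P1: S = E(K, 0b01101100) = 0b00010001; 0b01111010 ⊕ 0b00010001 = 0b01101011.
P2: S = E(K, 0b00010001) = 0b01111110; 0b00110001 ⊕ 0b01111110 = 0b01001111.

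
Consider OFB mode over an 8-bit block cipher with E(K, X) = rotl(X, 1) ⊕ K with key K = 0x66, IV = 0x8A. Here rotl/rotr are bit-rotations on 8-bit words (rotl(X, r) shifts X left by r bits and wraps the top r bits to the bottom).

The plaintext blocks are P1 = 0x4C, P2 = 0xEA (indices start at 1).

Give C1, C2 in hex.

C1 = 0x3F, C2 = 0x6A

OFB encryption: S_i = E(K, S_{i−1}) with S_{0} = IV; C_i = P_i ⊕ S_i.
C1: S = E(K, 0x8A) = 0x73; 0x4C ⊕ 0x73 = 0x3F.
C2: S = E(K, 0x73) = 0x80; 0xEA ⊕ 0x80 = 0x6A.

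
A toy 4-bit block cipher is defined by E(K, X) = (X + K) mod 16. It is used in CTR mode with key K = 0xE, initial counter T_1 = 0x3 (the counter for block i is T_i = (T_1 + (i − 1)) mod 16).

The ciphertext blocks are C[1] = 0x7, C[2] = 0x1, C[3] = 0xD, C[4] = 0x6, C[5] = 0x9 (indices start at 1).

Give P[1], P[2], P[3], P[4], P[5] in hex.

P[1] = 0x6, P[2] = 0x3, P[3] = 0xE, P[4] = 0x2, P[5] = 0xC

CTR decryption: S_i = E(K, T_i) where T_i is the counter for block i; P_i = C_i ⊕ S_i.
P[1]: T = 0x3, S = E(K, T) = 0x1; 0x7 ⊕ 0x1 = 0x6.
P[2]: T = 0x4, S = E(K, T) = 0x2; 0x1 ⊕ 0x2 = 0x3.
P[3]: T = 0x5, S = E(K, T) = 0x3; 0xD ⊕ 0x3 = 0xE.
P[4]: T = 0x6, S = E(K, T) = 0x4; 0x6 ⊕ 0x4 = 0x2.
P[5]: T = 0x7, S = E(K, T) = 0x5; 0x9 ⊕ 0x5 = 0xC.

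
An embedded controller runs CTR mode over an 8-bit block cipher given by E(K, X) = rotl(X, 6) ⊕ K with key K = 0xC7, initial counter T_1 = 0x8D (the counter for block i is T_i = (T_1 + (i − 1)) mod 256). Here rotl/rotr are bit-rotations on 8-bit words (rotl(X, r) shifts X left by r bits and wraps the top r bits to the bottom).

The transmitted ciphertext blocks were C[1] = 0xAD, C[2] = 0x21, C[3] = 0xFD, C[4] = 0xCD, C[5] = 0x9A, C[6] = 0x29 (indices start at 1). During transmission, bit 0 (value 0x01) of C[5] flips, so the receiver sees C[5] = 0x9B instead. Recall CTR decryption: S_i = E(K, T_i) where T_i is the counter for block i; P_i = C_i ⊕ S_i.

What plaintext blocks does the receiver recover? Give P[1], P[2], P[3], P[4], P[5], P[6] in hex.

P[1] = 0x09, P[2] = 0x45, P[3] = 0xD9, P[4] = 0x2E, P[5] = 0x38, P[6] = 0x4A

Only C[5] changed, to 0x9B. In CTR, a change in C_i flips the same bit in P_i only; the keystream is unaffected. Decrypting the received ciphertext:
P[1]: T = 0x8D, S = E(K, T) = 0xA4; 0xAD ⊕ 0xA4 = 0x09.
P[2]: T = 0x8E, S = E(K, T) = 0x64; 0x21 ⊕ 0x64 = 0x45.
P[3]: T = 0x8F, S = E(K, T) = 0x24; 0xFD ⊕ 0x24 = 0xD9.
P[4]: T = 0x90, S = E(K, T) = 0xE3; 0xCD ⊕ 0xE3 = 0x2E.
P[5]: T = 0x91, S = E(K, T) = 0xA3; 0x9B ⊕ 0xA3 = 0x38.
P[6]: T = 0x92, S = E(K, T) = 0x63; 0x29 ⊕ 0x63 = 0x4A.
Blocks that differ from the original plaintext: P[5].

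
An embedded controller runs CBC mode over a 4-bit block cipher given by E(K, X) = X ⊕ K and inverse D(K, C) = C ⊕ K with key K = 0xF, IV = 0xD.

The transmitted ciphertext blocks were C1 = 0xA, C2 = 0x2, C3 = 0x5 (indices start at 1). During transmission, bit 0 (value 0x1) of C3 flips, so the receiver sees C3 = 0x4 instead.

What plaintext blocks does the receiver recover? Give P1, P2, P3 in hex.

CBC decryption: P_i = D(K, C_i) ⊕ C_{i−1}, with C_{0} = IV.
Only C3 changed, to 0x4. In CBC, a change in C_i garbles P_i and flips the same bit in P_{i+1}. Decrypting the received ciphertext:
P1: D(K, 0xA) = 0x5; 0x5 ⊕ 0xD = 0x8.
P2: D(K, 0x2) = 0xD; 0xD ⊕ 0xA = 0x7.
P3: D(K, 0x4) = 0xB; 0xB ⊕ 0x2 = 0x9.
Blocks that differ from the original plaintext: P3.

P1 = 0x8, P2 = 0x7, P3 = 0x9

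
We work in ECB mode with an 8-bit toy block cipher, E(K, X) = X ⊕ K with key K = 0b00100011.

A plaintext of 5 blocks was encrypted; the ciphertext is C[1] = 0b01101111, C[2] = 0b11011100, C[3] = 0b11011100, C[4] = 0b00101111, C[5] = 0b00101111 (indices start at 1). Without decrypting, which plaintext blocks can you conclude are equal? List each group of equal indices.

ECB encrypts each block independently with the same key, so equal ciphertext blocks imply equal plaintext blocks.
C[2] = C[3] = 0b11011100, so P[2] = P[3].
C[4] = C[5] = 0b00101111, so P[4] = P[5].

P[2] = P[3]; P[4] = P[5]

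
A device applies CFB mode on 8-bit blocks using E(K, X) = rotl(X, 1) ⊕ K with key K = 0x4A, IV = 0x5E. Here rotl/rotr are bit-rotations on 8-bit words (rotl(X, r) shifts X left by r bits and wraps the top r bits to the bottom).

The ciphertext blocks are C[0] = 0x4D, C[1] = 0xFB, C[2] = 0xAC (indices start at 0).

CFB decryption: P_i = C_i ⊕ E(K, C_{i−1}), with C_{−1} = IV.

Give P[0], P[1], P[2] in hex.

P[0] = 0xBB, P[1] = 0x2B, P[2] = 0x11

P[0]: E(K, 0x5E) = 0xF6; 0x4D ⊕ 0xF6 = 0xBB.
P[1]: E(K, 0x4D) = 0xD0; 0xFB ⊕ 0xD0 = 0x2B.
P[2]: E(K, 0xFB) = 0xBD; 0xAC ⊕ 0xBD = 0x11.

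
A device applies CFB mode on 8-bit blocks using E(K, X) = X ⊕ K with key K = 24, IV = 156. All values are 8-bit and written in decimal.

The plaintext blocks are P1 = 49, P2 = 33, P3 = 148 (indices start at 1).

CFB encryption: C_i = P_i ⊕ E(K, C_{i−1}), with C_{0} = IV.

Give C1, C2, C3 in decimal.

C1 = 181, C2 = 140, C3 = 0

C1: E(K, 156) = 132; 49 ⊕ 132 = 181.
C2: E(K, 181) = 173; 33 ⊕ 173 = 140.
C3: E(K, 140) = 148; 148 ⊕ 148 = 0.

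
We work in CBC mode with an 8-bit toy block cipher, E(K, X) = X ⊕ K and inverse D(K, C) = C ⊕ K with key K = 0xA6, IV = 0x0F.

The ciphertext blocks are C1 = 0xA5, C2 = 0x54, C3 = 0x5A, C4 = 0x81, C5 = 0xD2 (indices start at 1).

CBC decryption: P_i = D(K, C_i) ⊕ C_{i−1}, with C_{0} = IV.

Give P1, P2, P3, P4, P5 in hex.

P1 = 0x0C, P2 = 0x57, P3 = 0xA8, P4 = 0x7D, P5 = 0xF5

P1: D(K, 0xA5) = 0x03; 0x03 ⊕ 0x0F = 0x0C.
P2: D(K, 0x54) = 0xF2; 0xF2 ⊕ 0xA5 = 0x57.
P3: D(K, 0x5A) = 0xFC; 0xFC ⊕ 0x54 = 0xA8.
P4: D(K, 0x81) = 0x27; 0x27 ⊕ 0x5A = 0x7D.
P5: D(K, 0xD2) = 0x74; 0x74 ⊕ 0x81 = 0xF5.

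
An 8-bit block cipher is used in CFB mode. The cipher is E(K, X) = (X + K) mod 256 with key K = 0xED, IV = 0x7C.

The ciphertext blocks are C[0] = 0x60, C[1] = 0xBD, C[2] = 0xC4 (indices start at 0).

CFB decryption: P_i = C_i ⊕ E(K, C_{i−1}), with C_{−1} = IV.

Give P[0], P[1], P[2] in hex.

P[0] = 0x09, P[1] = 0xF0, P[2] = 0x6E

P[0]: E(K, 0x7C) = 0x69; 0x60 ⊕ 0x69 = 0x09.
P[1]: E(K, 0x60) = 0x4D; 0xBD ⊕ 0x4D = 0xF0.
P[2]: E(K, 0xBD) = 0xAA; 0xC4 ⊕ 0xAA = 0x6E.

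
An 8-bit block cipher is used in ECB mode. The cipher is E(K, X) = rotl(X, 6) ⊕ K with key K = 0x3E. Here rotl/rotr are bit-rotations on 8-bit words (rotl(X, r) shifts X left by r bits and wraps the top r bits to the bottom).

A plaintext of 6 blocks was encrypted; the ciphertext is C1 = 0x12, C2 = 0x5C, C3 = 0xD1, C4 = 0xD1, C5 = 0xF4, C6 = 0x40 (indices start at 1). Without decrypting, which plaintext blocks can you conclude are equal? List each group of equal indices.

ECB encrypts each block independently with the same key, so equal ciphertext blocks imply equal plaintext blocks.
C3 = C4 = 0xD1, so P3 = P4.

P3 = P4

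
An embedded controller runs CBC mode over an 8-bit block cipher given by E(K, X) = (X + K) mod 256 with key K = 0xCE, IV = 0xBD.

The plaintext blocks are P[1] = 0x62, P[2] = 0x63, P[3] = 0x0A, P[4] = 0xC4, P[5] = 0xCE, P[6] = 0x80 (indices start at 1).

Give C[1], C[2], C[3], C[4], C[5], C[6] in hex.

C[1] = 0xAD, C[2] = 0x9C, C[3] = 0x64, C[4] = 0x6E, C[5] = 0x6E, C[6] = 0xBC

CBC encryption: C_i = E(K, P_i ⊕ C_{i−1}), with C_{0} = IV.
C[1]: P[1] ⊕ 0xBD = 0xDF; E(K, 0xDF) = 0xAD.
C[2]: P[2] ⊕ 0xAD = 0xCE; E(K, 0xCE) = 0x9C.
C[3]: P[3] ⊕ 0x9C = 0x96; E(K, 0x96) = 0x64.
C[4]: P[4] ⊕ 0x64 = 0xA0; E(K, 0xA0) = 0x6E.
C[5]: P[5] ⊕ 0x6E = 0xA0; E(K, 0xA0) = 0x6E.
C[6]: P[6] ⊕ 0x6E = 0xEE; E(K, 0xEE) = 0xBC.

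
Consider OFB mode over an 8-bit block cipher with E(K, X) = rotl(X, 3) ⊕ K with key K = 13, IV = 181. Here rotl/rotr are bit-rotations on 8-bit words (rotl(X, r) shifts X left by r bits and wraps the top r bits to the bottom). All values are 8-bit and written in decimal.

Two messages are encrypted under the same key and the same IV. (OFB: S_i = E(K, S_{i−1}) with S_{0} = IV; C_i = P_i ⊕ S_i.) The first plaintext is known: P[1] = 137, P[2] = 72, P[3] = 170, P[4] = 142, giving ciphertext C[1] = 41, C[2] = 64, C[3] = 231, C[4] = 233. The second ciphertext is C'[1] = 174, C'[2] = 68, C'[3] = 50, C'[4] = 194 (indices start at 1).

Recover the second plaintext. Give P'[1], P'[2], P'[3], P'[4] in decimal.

In OFB with a reused IV, both messages share the same keystream S_i, so C_i ⊕ C'_i = P_i ⊕ P'_i and thus P'_i = P_i ⊕ C_i ⊕ C'_i.
P'[1]: 137 ⊕ 41 ⊕ 174 = 14.
P'[2]: 72 ⊕ 64 ⊕ 68 = 76.
P'[3]: 170 ⊕ 231 ⊕ 50 = 127.
P'[4]: 142 ⊕ 233 ⊕ 194 = 165.

P'[1] = 14, P'[2] = 76, P'[3] = 127, P'[4] = 165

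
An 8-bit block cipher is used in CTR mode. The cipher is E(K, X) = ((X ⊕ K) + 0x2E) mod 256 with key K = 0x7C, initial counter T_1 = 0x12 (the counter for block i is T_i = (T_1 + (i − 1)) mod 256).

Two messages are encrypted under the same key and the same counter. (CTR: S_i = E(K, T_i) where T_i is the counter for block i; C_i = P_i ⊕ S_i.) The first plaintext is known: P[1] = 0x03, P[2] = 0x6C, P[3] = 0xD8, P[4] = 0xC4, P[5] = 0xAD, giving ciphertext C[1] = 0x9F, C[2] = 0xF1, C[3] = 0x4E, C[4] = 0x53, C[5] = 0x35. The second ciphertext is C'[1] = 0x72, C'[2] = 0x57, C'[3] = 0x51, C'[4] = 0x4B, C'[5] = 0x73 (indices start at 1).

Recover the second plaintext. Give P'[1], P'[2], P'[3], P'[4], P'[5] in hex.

P'[1] = 0xEE, P'[2] = 0xCA, P'[3] = 0xC7, P'[4] = 0xDC, P'[5] = 0xEB

In CTR with a reused counter, both messages share the same keystream S_i, so C_i ⊕ C'_i = P_i ⊕ P'_i and thus P'_i = P_i ⊕ C_i ⊕ C'_i.
P'[1]: 0x03 ⊕ 0x9F ⊕ 0x72 = 0xEE.
P'[2]: 0x6C ⊕ 0xF1 ⊕ 0x57 = 0xCA.
P'[3]: 0xD8 ⊕ 0x4E ⊕ 0x51 = 0xC7.
P'[4]: 0xC4 ⊕ 0x53 ⊕ 0x4B = 0xDC.
P'[5]: 0xAD ⊕ 0x35 ⊕ 0x73 = 0xEB.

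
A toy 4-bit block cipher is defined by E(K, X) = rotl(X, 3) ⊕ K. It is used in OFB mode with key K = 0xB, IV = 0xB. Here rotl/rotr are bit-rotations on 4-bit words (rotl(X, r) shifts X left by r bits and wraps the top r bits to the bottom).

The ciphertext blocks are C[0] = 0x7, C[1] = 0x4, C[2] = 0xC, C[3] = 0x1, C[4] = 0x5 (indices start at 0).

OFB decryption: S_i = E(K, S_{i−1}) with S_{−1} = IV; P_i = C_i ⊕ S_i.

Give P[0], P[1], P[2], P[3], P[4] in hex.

P[0] = 0x1, P[1] = 0xC, P[2] = 0x3, P[3] = 0x5, P[4] = 0xC

P[0]: S = E(K, 0xB) = 0x6; 0x7 ⊕ 0x6 = 0x1.
P[1]: S = E(K, 0x6) = 0x8; 0x4 ⊕ 0x8 = 0xC.
P[2]: S = E(K, 0x8) = 0xF; 0xC ⊕ 0xF = 0x3.
P[3]: S = E(K, 0xF) = 0x4; 0x1 ⊕ 0x4 = 0x5.
P[4]: S = E(K, 0x4) = 0x9; 0x5 ⊕ 0x9 = 0xC.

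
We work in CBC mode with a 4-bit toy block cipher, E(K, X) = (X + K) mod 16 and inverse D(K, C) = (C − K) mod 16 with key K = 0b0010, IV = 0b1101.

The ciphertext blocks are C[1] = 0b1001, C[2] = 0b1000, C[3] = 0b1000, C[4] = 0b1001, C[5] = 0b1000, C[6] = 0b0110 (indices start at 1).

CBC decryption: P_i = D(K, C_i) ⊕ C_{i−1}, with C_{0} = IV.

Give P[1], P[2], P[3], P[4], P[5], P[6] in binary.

P[1]: D(K, 0b1001) = 0b0111; 0b0111 ⊕ 0b1101 = 0b1010.
P[2]: D(K, 0b1000) = 0b0110; 0b0110 ⊕ 0b1001 = 0b1111.
P[3]: D(K, 0b1000) = 0b0110; 0b0110 ⊕ 0b1000 = 0b1110.
P[4]: D(K, 0b1001) = 0b0111; 0b0111 ⊕ 0b1000 = 0b1111.
P[5]: D(K, 0b1000) = 0b0110; 0b0110 ⊕ 0b1001 = 0b1111.
P[6]: D(K, 0b0110) = 0b0100; 0b0100 ⊕ 0b1000 = 0b1100.

P[1] = 0b1010, P[2] = 0b1111, P[3] = 0b1110, P[4] = 0b1111, P[5] = 0b1111, P[6] = 0b1100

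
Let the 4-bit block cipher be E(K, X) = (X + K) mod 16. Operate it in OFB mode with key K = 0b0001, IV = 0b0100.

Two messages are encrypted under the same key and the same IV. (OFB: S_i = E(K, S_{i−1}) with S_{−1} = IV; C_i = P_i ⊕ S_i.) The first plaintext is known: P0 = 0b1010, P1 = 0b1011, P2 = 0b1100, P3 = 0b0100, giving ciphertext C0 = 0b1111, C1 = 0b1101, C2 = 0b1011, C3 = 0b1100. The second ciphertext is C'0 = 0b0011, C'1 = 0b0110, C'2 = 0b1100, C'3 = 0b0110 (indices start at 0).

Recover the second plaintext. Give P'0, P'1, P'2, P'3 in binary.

In OFB with a reused IV, both messages share the same keystream S_i, so C_i ⊕ C'_i = P_i ⊕ P'_i and thus P'_i = P_i ⊕ C_i ⊕ C'_i.
P'0: 0b1010 ⊕ 0b1111 ⊕ 0b0011 = 0b0110.
P'1: 0b1011 ⊕ 0b1101 ⊕ 0b0110 = 0b0000.
P'2: 0b1100 ⊕ 0b1011 ⊕ 0b1100 = 0b1011.
P'3: 0b0100 ⊕ 0b1100 ⊕ 0b0110 = 0b1110.

P'0 = 0b0110, P'1 = 0b0000, P'2 = 0b1011, P'3 = 0b1110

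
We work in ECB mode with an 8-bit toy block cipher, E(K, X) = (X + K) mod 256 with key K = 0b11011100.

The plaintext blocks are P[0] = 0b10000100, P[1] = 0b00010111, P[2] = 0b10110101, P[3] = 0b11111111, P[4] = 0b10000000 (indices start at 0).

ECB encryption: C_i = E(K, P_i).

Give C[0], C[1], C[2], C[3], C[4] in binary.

C[0] = 0b01100000, C[1] = 0b11110011, C[2] = 0b10010001, C[3] = 0b11011011, C[4] = 0b01011100

C[0]: E(K, 0b10000100) = 0b01100000.
C[1]: E(K, 0b00010111) = 0b11110011.
C[2]: E(K, 0b10110101) = 0b10010001.
C[3]: E(K, 0b11111111) = 0b11011011.
C[4]: E(K, 0b10000000) = 0b01011100.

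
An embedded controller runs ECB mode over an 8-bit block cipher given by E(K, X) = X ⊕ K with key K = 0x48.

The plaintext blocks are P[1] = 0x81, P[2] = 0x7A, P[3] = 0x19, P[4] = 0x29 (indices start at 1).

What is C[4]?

ECB encryption: C_i = E(K, P_i).
C[4]: E(K, 0x29) = 0x61.

C[4] = 0x61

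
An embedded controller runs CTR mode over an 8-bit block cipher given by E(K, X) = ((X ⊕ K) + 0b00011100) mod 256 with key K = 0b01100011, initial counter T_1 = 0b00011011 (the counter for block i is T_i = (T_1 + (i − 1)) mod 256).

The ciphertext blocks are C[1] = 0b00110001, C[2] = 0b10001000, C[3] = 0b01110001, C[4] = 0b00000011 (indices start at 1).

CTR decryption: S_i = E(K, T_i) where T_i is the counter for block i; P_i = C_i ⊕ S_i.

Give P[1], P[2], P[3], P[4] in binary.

P[1]: T = 0b00011011, S = E(K, T) = 0b10010100; 0b00110001 ⊕ 0b10010100 = 0b10100101.
P[2]: T = 0b00011100, S = E(K, T) = 0b10011011; 0b10001000 ⊕ 0b10011011 = 0b00010011.
P[3]: T = 0b00011101, S = E(K, T) = 0b10011010; 0b01110001 ⊕ 0b10011010 = 0b11101011.
P[4]: T = 0b00011110, S = E(K, T) = 0b10011001; 0b00000011 ⊕ 0b10011001 = 0b10011010.

P[1] = 0b10100101, P[2] = 0b00010011, P[3] = 0b11101011, P[4] = 0b10011010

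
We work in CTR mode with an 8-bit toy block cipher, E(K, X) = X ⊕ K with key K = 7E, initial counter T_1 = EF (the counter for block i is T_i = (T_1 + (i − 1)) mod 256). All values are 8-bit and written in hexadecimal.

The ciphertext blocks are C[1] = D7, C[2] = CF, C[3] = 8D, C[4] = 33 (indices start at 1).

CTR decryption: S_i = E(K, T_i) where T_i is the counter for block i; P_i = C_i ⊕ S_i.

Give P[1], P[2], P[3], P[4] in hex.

P[1]: T = EF, S = E(K, T) = 91; D7 ⊕ 91 = 46.
P[2]: T = F0, S = E(K, T) = 8E; CF ⊕ 8E = 41.
P[3]: T = F1, S = E(K, T) = 8F; 8D ⊕ 8F = 02.
P[4]: T = F2, S = E(K, T) = 8C; 33 ⊕ 8C = BF.

P[1] = 46, P[2] = 41, P[3] = 02, P[4] = BF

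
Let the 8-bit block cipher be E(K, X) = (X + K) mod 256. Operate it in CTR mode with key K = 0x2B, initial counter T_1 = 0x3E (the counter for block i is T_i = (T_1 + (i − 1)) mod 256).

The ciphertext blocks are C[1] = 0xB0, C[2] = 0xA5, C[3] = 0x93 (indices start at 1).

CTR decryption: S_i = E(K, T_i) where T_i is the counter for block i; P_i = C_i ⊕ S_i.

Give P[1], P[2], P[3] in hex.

P[1]: T = 0x3E, S = E(K, T) = 0x69; 0xB0 ⊕ 0x69 = 0xD9.
P[2]: T = 0x3F, S = E(K, T) = 0x6A; 0xA5 ⊕ 0x6A = 0xCF.
P[3]: T = 0x40, S = E(K, T) = 0x6B; 0x93 ⊕ 0x6B = 0xF8.

P[1] = 0xD9, P[2] = 0xCF, P[3] = 0xF8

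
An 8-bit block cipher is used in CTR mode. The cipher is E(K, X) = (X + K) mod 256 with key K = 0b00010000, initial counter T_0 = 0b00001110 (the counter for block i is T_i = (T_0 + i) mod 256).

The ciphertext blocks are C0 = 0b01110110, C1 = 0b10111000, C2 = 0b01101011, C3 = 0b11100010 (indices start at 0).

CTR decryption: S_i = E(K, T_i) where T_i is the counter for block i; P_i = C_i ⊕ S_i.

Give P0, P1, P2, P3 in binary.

P0 = 0b01101000, P1 = 0b10100111, P2 = 0b01001011, P3 = 0b11000011

P0: T = 0b00001110, S = E(K, T) = 0b00011110; 0b01110110 ⊕ 0b00011110 = 0b01101000.
P1: T = 0b00001111, S = E(K, T) = 0b00011111; 0b10111000 ⊕ 0b00011111 = 0b10100111.
P2: T = 0b00010000, S = E(K, T) = 0b00100000; 0b01101011 ⊕ 0b00100000 = 0b01001011.
P3: T = 0b00010001, S = E(K, T) = 0b00100001; 0b11100010 ⊕ 0b00100001 = 0b11000011.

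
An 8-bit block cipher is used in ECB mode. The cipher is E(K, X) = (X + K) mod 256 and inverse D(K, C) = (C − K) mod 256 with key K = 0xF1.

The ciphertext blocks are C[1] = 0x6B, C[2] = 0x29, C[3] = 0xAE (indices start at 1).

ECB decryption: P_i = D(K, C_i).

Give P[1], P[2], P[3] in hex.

P[1] = 0x7A, P[2] = 0x38, P[3] = 0xBD

P[1]: D(K, 0x6B) = 0x7A.
P[2]: D(K, 0x29) = 0x38.
P[3]: D(K, 0xAE) = 0xBD.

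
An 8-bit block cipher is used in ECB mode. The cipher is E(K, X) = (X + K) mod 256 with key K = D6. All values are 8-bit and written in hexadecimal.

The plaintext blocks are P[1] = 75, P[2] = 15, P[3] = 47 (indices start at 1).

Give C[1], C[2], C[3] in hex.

C[1] = 4B, C[2] = EB, C[3] = 1D

ECB encryption: C_i = E(K, P_i).
C[1]: E(K, 75) = 4B.
C[2]: E(K, 15) = EB.
C[3]: E(K, 47) = 1D.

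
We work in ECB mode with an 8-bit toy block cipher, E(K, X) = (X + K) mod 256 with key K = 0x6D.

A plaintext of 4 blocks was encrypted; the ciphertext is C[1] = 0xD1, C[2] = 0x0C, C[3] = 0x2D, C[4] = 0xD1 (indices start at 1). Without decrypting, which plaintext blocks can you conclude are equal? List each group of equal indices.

P[1] = P[4]

ECB encrypts each block independently with the same key, so equal ciphertext blocks imply equal plaintext blocks.
C[1] = C[4] = 0xD1, so P[1] = P[4].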